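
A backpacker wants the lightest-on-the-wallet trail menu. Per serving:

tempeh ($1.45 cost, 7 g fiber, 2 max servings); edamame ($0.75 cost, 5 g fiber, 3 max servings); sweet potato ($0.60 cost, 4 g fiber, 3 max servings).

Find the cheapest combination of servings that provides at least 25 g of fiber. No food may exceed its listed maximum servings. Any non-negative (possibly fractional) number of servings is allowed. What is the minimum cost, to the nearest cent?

Cost per g of fiber: edamame $0.1500, sweet potato $0.1500, tempeh $0.2071.
Take 3 servings of edamame: +15.0 g fiber for $2.25 (total $2.25, still need 10.0 g).
Take 2.5 servings of sweet potato: +10.0 g fiber for $1.50 (total $3.75, still need 0.0 g).
Greedy by cheapest-per-g is optimal for a single linear constraint, so the minimum cost is $3.75.

$3.75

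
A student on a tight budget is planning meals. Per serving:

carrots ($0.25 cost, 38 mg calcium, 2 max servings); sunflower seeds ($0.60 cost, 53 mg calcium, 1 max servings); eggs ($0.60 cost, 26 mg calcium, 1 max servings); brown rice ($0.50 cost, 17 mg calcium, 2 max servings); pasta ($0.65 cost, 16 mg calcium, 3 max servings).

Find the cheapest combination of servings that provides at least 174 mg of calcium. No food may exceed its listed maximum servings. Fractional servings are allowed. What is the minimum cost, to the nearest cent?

$2.26

Cost per mg of calcium: carrots $0.0066, sunflower seeds $0.0113, eggs $0.0231, brown rice $0.0294, pasta $0.0406.
Take 2 servings of carrots: +76.0 mg calcium for $0.50 (total $0.50, still need 98.0 mg).
Take 1 serving of sunflower seeds: +53.0 mg calcium for $0.60 (total $1.10, still need 45.0 mg).
Take 1 serving of eggs: +26.0 mg calcium for $0.60 (total $1.70, still need 19.0 mg).
Take 1.118 servings of brown rice: +19.0 mg calcium for $0.56 (total $2.26, still need 0.0 mg).
Greedy by cheapest-per-mg is optimal for a single linear constraint, so the minimum cost is $2.26.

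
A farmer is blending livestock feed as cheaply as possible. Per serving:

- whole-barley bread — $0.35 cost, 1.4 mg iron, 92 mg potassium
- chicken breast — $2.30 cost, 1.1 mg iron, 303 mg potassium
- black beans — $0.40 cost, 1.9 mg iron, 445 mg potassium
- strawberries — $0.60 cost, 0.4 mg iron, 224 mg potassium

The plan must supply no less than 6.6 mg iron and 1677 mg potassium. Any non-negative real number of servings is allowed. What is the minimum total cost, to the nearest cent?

Two binding constraints pin down two serving amounts, so the optimal mix uses at most two foods. The candidates are each food alone (scaled to the tighter of iron/potassium) and each pair with both constraints tight.
whole-barley bread only: max(6.6/1.4, 1677/92) = 18.23 servings → $6.38.
chicken breast only: max(6.6/1.1, 1677/303) = 6 servings → $13.80.
black beans only: max(6.6/1.9, 1677/445) = 3.769 servings → $1.51.
strawberries only: max(6.6/0.4, 1677/224) = 16.5 servings → $9.90.
whole-barley bread + chicken breast with both tight: 0.4802 servings and 5.389 servings → $12.56.
whole-barley bread + black beans: the both-tight solution has a negative serving — not a feasible corner.
whole-barley bread + strawberries with both tight: 2.918 servings and 6.288 servings → $4.79.
chicken breast + black beans with both tight: 2.892 servings and 1.799 servings → $7.37.
chicken breast + strawberries with both targets exact would need a negative amount; discard.
black beans + strawberries with both tight: 3.262 servings and 1.007 servings → $1.91.
The minimum over all feasible corners is $1.51.

$1.51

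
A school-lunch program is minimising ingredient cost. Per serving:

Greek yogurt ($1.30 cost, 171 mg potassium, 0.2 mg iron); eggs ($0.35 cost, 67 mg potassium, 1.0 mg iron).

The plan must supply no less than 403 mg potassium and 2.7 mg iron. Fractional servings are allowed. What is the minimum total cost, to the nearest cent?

An LP optimum is at a vertex; with two nutrient constraints at most two foods are used. Check each candidate.
Greek yogurt only: max(403/171, 2.7/0.2) = 13.5 servings → $17.55.
eggs only: max(403/67, 2.7/1.0) = 6.015 servings → $2.11.
Greek yogurt + eggs with both tight: 1.409 servings and 2.418 servings → $2.68.
Cheapest feasible corner: $2.11.

$2.11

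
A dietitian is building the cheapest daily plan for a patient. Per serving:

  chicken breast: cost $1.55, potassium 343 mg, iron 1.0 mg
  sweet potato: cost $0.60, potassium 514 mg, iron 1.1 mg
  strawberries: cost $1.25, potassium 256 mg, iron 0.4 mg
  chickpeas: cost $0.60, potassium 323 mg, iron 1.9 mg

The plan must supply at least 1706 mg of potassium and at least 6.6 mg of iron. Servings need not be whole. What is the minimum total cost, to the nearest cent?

$2.54

At the optimum either one food covers both requirements or two foods hit both targets exactly; no other combination can be cheaper.
chicken breast only: max(1706/343, 6.6/1.0) = 6.6 servings → $10.23.
sweet potato only: max(1706/514, 6.6/1.1) = 6 servings → $3.60.
strawberries only: max(1706/256, 6.6/0.4) = 16.5 servings → $20.62.
chickpeas only: max(1706/323, 6.6/1.9) = 5.282 servings → $3.17.
chicken breast + sweet potato: intersection lies outside the first quadrant.
chicken breast + strawberries with both targets exact would need a negative amount; discard.
chicken breast + chickpeas with both tight: 3.376 servings and 1.697 servings → $6.25.
sweet potato + strawberries with both targets exact would need a negative amount; discard.
sweet potato + chickpeas with both tight: 1.786 servings and 2.44 servings → $2.54.
strawberries + chickpeas with both tight: 3.106 servings and 2.82 servings → $5.57.
Cheapest feasible corner: $2.54.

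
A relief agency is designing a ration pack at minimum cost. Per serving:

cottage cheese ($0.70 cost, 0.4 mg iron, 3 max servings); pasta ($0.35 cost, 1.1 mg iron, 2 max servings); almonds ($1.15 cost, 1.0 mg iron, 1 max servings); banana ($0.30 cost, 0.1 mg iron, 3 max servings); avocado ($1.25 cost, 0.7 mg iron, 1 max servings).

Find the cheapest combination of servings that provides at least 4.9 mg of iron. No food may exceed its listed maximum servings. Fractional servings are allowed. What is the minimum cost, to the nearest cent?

Cost per mg of iron: pasta $0.3182, almonds $1.1500, cottage cheese $1.7500, avocado $1.7857, banana $3.0000.
Take 2 servings of pasta: +2.2 mg iron for $0.70 (total $0.70, still need 2.7 mg).
Take 1 serving of almonds: +1.0 mg iron for $1.15 (total $1.85, still need 1.7 mg).
Take 3 servings of cottage cheese: +1.2 mg iron for $2.10 (total $3.95, still need 0.5 mg).
Take 0.7143 servings of avocado: +0.5 mg iron for $0.89 (total $4.84, still need 0.0 mg).
Greedy by cheapest-per-mg is optimal for a single linear constraint, so the minimum cost is $4.84.

$4.84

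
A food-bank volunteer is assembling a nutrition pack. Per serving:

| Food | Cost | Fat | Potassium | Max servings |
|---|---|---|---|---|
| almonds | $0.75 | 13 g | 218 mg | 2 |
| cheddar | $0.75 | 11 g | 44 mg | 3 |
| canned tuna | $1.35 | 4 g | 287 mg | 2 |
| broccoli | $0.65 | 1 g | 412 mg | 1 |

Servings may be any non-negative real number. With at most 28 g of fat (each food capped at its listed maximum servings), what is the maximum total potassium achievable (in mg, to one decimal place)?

1304.6 mg

Potassium per g fat: broccoli 412, canned tuna 71.75, almonds 16.77, cheddar 4.
Take 1 serving of broccoli: uses 1 g fat, +412.0 mg potassium (running total 412.0 mg).
Take 2 servings of canned tuna: uses 8 g fat, +574.0 mg potassium (running total 986.0 mg).
Take 1.462 servings of almonds: uses 19 g fat, +318.6 mg potassium (running total 1304.6 mg).
Greedy by best ratio exhausts the fat allowance optimally: 1304.6 mg.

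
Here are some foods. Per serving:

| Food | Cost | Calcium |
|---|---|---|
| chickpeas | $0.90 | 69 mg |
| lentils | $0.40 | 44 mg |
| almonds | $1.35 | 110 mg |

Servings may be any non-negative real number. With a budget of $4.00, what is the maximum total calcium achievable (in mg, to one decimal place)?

Calcium per dollar: lentils 110, almonds 81.48, chickpeas 76.67.
With no serving limits, spend the whole cost allowance on lentils: $4.00 / $0.40 × 44 mg = 440.0 mg.

440.0 mg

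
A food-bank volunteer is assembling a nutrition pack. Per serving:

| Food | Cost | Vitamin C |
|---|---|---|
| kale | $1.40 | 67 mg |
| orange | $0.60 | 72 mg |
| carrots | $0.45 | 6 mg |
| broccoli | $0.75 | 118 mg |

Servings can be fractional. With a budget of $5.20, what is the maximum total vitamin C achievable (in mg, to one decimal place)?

Vitamin C per dollar: broccoli 157.3, orange 120, kale 47.86, carrots 13.33.
With no serving limits, spend the whole cost allowance on broccoli: $5.20 / $0.75 × 118 mg = 818.1 mg.

818.1 mg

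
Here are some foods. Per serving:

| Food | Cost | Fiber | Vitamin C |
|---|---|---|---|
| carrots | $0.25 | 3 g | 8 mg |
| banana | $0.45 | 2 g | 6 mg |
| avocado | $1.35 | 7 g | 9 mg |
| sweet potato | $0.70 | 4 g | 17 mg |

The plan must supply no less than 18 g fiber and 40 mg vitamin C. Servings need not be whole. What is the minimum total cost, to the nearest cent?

$1.50

Compare the cost at each extreme point of the feasible region.
carrots only: max(18/3, 40/8) = 6 servings → $1.50.
banana only: max(18/2, 40/6) = 9 servings → $4.05.
avocado only: max(18/7, 40/9) = 4.444 servings → $6.00.
sweet potato only: max(18/4, 40/17) = 4.5 servings → $3.15.
carrots + banana: the both-tight solution has a negative serving — not a feasible corner.
carrots + avocado with both tight: 4.069 servings and 0.8276 servings → $2.13.
carrots + sweet potato with both targets exact would need a negative amount; discard.
banana + avocado with both tight: 4.917 servings and 1.167 servings → $3.79.
banana + sweet potato with both targets exact would need a negative amount; discard.
avocado + sweet potato with both tight: 1.759 servings and 1.422 servings → $3.37.
The minimum over all feasible corners is $1.50.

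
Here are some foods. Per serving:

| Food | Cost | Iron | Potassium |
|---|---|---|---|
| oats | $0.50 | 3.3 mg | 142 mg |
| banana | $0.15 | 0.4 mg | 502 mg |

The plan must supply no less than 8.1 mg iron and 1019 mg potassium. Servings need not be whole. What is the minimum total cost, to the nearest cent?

$1.35

Two binding constraints pin down two serving amounts, so the optimal mix uses at most two foods. The candidates are each food alone (scaled to the tighter of iron/potassium) and each pair with both constraints tight.
oats only: max(8.1/3.3, 1019/142) = 7.176 servings → $3.59.
banana only: max(8.1/0.4, 1019/502) = 20.25 servings → $3.04.
oats + banana with both tight: 2.287 servings and 1.383 servings → $1.35.
So the least-cost plan costs $1.35.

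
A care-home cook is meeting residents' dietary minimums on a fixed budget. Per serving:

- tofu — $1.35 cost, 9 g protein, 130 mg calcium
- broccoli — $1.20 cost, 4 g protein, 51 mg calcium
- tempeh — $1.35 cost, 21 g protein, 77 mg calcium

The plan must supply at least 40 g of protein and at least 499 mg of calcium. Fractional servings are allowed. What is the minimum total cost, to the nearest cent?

Compare the cost at each extreme point of the feasible region.
tofu only: max(40/9, 499/130) = 4.444 servings → $6.00.
broccoli only: max(40/4, 499/51) = 10 servings → $12.00.
tempeh only: max(40/21, 499/77) = 6.481 servings → $8.75.
tofu + broccoli with both targets exact would need a negative amount; discard.
tofu + tempeh with both tight: 3.632 servings and 0.3481 servings → $5.37.
broccoli + tempeh with both tight: 9.697 servings and 0.05767 servings → $11.71.
So the least-cost plan costs $5.37.

$5.37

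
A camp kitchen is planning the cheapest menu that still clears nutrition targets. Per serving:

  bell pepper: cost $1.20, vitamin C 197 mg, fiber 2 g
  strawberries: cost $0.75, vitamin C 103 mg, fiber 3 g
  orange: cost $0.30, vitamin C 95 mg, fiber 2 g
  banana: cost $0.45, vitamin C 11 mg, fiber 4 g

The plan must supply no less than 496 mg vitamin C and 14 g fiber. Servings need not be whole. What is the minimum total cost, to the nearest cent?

$1.96

bell pepper only: max(496/197, 14/2) = 7 servings → $8.40.
strawberries only: max(496/103, 14/3) = 4.816 servings → $3.61.
orange only: max(496/95, 14/2) = 7 servings → $2.10.
banana only: max(496/11, 14/4) = 45.09 servings → $20.29.
bell pepper + strawberries with both tight: 0.1195 servings and 4.587 servings → $3.58.
bell pepper + orange with both targets exact would need a negative amount; discard.
bell pepper + banana with both tight: 2.389 servings and 2.305 servings → $3.90.
strawberries + orange with both tight: 4.278 servings and 0.5823 servings → $3.38.
strawberries + banana: intersection lies outside the first quadrant.
orange + banana with both tight: 5.112 servings and 0.9441 servings → $1.96.
The minimum over all feasible corners is $1.96.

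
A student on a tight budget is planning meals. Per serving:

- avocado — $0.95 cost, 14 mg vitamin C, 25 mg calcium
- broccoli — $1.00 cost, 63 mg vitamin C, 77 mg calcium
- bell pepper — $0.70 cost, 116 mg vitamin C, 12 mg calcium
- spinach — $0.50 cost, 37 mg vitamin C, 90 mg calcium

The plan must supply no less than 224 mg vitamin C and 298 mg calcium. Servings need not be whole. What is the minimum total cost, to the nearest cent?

$2.23

The cheapest plan sits at a corner of the feasible region — with two constraints it uses at most two foods.
avocado only: max(224/14, 298/25) = 16 servings → $15.20.
broccoli only: max(224/63, 298/77) = 3.87 servings → $3.87.
bell pepper only: max(224/116, 298/12) = 24.83 servings → $17.38.
spinach only: max(224/37, 298/90) = 6.054 servings → $3.03.
avocado + broccoli with both tight: 3.07 servings and 2.873 servings → $5.79.
avocado + bell pepper with both tight: 11.67 servings and 0.5227 servings → $11.45.
avocado + spinach: intersection lies outside the first quadrant.
broccoli + bell pepper: intersection lies outside the first quadrant.
broccoli + spinach with both tight: 3.238 servings and 0.5409 servings → $3.51.
bell pepper + spinach with both tight: 0.9138 servings and 3.189 servings → $2.23.
Cheapest feasible corner: $2.23.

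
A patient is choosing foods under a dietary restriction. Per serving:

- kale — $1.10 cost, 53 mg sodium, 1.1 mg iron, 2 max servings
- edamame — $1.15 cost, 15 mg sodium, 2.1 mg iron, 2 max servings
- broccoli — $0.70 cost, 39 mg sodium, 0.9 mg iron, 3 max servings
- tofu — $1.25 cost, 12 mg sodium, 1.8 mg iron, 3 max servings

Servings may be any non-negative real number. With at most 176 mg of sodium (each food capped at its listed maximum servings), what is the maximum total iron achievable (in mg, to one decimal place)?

Iron per mg sodium: tofu 0.15, edamame 0.14, broccoli 0.02308, kale 0.02075.
Take 3 servings of tofu: uses 36 mg sodium, +5.4 mg iron (running total 5.4 mg).
Take 2 servings of edamame: uses 30 mg sodium, +4.2 mg iron (running total 9.6 mg).
Take 2.821 servings of broccoli: uses 110 mg sodium, +2.5 mg iron (running total 12.1 mg).
Greedy by best ratio exhausts the sodium allowance optimally: 12.1 mg.

12.1 mg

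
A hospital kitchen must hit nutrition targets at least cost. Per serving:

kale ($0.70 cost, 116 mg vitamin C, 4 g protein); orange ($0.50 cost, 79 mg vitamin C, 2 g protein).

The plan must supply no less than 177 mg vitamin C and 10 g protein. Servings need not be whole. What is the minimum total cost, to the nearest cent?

Check every corner: each single food scaled to meet both minima, and each pair solved so both constraints bind.
kale only: max(177/116, 10/4) = 2.5 servings → $1.75.
orange only: max(177/79, 10/2) = 5 servings → $2.50.
kale + orange: intersection lies outside the first quadrant.
Cheapest feasible corner: $1.75.

$1.75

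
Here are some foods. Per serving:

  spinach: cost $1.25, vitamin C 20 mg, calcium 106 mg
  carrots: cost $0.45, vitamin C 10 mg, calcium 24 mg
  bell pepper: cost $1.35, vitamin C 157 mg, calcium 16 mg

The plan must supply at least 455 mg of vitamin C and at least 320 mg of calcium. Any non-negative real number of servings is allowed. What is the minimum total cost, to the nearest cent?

With two linear requirements the optimum uses one or two foods; enumerate the corners.
spinach only: max(455/20, 320/106) = 22.75 servings → $28.44.
carrots only: max(455/10, 320/24) = 45.5 servings → $20.48.
bell pepper only: max(455/157, 320/16) = 20 servings → $27.00.
spinach + carrots: the both-tight solution has a negative serving — not a feasible corner.
spinach + bell pepper with both tight: 2.632 servings and 2.563 servings → $6.75.
carrots + bell pepper with both tight: 11.91 servings and 2.14 servings → $8.25.
Cheapest feasible corner: $6.75.

$6.75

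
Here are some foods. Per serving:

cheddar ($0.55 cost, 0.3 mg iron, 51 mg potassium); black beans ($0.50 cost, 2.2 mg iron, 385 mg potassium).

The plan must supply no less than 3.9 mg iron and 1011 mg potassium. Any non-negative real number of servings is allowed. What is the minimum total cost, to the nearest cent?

An LP optimum is at a vertex; with two nutrient constraints at most two foods are used. Check each candidate.
cheddar only: max(3.9/0.3, 1011/51) = 19.82 servings → $10.90.
black beans only: max(3.9/2.2, 1011/385) = 2.626 servings → $1.31.
cheddar + black beans: intersection lies outside the first quadrant.
Cheapest feasible corner: $1.31.

$1.31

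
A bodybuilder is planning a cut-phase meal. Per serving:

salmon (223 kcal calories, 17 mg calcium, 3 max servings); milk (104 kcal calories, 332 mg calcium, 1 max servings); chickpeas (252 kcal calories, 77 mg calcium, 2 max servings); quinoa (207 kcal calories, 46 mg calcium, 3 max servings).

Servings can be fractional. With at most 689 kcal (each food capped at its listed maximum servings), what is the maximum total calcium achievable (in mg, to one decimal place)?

504.0 mg

Calcium per kcal: milk 3.192, chickpeas 0.3056, quinoa 0.2222, salmon 0.07623.
Take 1 serving of milk: uses 104 kcal, +332.0 mg calcium (running total 332.0 mg).
Take 2 servings of chickpeas: uses 504 kcal, +154.0 mg calcium (running total 486.0 mg).
Take 0.3913 servings of quinoa: uses 81 kcal, +18.0 mg calcium (running total 504.0 mg).
Filling greedily by calcium-per-kcal is optimal for one linear limit, giving 504.0 mg.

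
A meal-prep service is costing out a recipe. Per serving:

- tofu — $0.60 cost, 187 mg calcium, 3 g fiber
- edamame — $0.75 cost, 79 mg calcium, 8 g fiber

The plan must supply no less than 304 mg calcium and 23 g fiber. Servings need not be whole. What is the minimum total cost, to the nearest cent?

tofu only: max(304/187, 23/3) = 7.667 servings → $4.60.
edamame only: max(304/79, 23/8) = 3.848 servings → $2.89.
tofu + edamame with both tight: 0.4885 servings and 2.692 servings → $2.31.
So the least-cost plan costs $2.31.

$2.31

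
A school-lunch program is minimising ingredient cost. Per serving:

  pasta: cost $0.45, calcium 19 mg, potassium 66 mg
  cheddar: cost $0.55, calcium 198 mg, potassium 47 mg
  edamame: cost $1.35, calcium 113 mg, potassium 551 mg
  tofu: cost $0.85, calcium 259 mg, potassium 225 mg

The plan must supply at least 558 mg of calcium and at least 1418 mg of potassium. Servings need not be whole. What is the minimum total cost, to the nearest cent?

$3.85

Minimising a linear cost over {calcium ≥ 558, potassium ≥ 1418, servings ≥ 0} — the optimum is at a vertex, using one or two foods.
pasta only: max(558/19, 1418/66) = 29.37 servings → $13.22.
cheddar only: max(558/198, 1418/47) = 30.17 servings → $16.59.
edamame only: max(558/113, 1418/551) = 4.938 servings → $6.67.
tofu only: max(558/259, 1418/225) = 6.302 servings → $5.36.
pasta + cheddar with both tight: 20.91 servings and 0.812 servings → $9.85.
pasta + edamame with both targets exact would need a negative amount; discard.
pasta + tofu with both tight: 18.86 servings and 0.7712 servings → $9.14.
cheddar + edamame with both tight: 1.419 servings and 2.453 servings → $4.09.
cheddar + tofu: the both-tight solution has a negative serving — not a feasible corner.
edamame + tofu with both tight: 2.061 servings and 1.255 servings → $3.85.
The minimum over all feasible corners is $3.85.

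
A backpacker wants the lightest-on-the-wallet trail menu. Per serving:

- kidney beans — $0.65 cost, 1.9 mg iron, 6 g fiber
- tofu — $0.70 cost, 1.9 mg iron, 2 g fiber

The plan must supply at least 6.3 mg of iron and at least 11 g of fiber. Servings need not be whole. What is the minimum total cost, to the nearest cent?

$2.16

Two binding constraints pin down two serving amounts, so the optimal mix uses at most two foods. The candidates are each food alone (scaled to the tighter of iron/fiber) and each pair with both constraints tight.
kidney beans only: max(6.3/1.9, 11/6) = 3.316 servings → $2.16.
tofu only: max(6.3/1.9, 11/2) = 5.5 servings → $3.85.
kidney beans + tofu with both tight: 1.092 servings and 2.224 servings → $2.27.
Cheapest feasible corner: $2.16.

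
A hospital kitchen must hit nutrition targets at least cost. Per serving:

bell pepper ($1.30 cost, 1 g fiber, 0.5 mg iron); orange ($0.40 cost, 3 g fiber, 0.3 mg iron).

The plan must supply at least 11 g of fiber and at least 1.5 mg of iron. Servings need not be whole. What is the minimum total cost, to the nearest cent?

For a min-cost LP with two ≥-constraints, a basic feasible solution has at most two positive variables.
bell pepper only: max(11/1, 1.5/0.5) = 11 servings → $14.30.
orange only: max(11/3, 1.5/0.3) = 5 servings → $2.00.
bell pepper + orange with both tight: 1 serving and 3.333 servings → $2.63.
So the least-cost plan costs $2.00.

$2.00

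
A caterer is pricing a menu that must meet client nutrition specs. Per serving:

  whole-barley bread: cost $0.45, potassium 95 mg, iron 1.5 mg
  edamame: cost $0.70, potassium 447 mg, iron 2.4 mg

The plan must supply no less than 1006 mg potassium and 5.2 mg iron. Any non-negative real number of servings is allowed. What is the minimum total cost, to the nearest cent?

$1.58

This is a tiny linear program; its minimum lies at a vertex of the feasible set. List the vertices and price them.
whole-barley bread only: max(1006/95, 5.2/1.5) = 10.59 servings → $4.77.
edamame only: max(1006/447, 5.2/2.4) = 2.251 servings → $1.58.
whole-barley bread + edamame with both targets exact would need a negative amount; discard.
The minimum over all feasible corners is $1.58.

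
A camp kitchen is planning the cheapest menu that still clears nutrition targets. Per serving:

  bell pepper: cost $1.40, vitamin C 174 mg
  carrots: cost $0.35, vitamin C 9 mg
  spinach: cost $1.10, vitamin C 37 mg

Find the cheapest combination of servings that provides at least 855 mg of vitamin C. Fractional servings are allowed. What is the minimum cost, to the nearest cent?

Cost per mg of vitamin C: bell pepper $0.0080, spinach $0.0297, carrots $0.0389.
With no serving limits, use only bell pepper: 855 mg / 174 mg = 4.914 servings × $1.40 = $6.88.

$6.88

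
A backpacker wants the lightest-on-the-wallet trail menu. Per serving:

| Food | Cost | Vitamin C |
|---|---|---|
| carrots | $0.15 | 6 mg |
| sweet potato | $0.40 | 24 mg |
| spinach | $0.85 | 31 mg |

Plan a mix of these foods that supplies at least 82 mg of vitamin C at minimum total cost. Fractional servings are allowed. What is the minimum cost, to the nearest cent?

Cost per mg of vitamin C: sweet potato $0.0167, carrots $0.0250, spinach $0.0274.
With no serving limits, use only sweet potato: 82 mg / 24 mg = 3.417 servings × $0.40 = $1.37.

$1.37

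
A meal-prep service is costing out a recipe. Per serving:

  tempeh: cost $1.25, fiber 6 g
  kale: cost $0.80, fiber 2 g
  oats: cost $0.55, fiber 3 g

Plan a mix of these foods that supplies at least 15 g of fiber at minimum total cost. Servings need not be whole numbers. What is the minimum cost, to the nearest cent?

Cost per g of fiber: oats $0.1833, tempeh $0.2083, kale $0.4000.
With no serving limits, use only oats: 15 g / 3 g = 5 servings × $0.55 = $2.75.

$2.75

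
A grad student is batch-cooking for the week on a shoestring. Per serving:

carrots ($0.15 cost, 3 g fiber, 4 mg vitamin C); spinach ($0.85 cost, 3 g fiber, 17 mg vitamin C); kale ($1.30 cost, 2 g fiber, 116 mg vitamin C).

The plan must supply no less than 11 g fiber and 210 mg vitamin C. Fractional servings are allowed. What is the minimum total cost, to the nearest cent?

$2.62

Minimising a linear cost over {fiber ≥ 11, vitamin C ≥ 210, servings ≥ 0} — the optimum is at a vertex, using one or two foods.
carrots only: max(11/3, 210/4) = 52.5 servings → $7.88.
spinach only: max(11/3, 210/17) = 12.35 servings → $10.50.
kale only: max(11/2, 210/116) = 5.5 servings → $7.15.
carrots + spinach: intersection lies outside the first quadrant.
carrots + kale with both tight: 2.518 servings and 1.724 servings → $2.62.
spinach + kale with both tight: 2.726 servings and 1.411 servings → $4.15.
The minimum over all feasible corners is $2.62.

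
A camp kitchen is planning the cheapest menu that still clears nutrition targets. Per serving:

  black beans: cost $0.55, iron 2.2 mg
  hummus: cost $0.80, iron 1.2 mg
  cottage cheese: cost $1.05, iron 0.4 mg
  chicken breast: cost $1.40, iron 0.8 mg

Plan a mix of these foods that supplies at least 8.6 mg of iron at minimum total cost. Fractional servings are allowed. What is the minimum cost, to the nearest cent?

Cost per mg of iron: black beans $0.2500, hummus $0.6667, chicken breast $1.7500, cottage cheese $2.6250.
With no serving limits, use only black beans: 8.6 mg / 2.2 mg = 3.909 servings × $0.55 = $2.15.

$2.15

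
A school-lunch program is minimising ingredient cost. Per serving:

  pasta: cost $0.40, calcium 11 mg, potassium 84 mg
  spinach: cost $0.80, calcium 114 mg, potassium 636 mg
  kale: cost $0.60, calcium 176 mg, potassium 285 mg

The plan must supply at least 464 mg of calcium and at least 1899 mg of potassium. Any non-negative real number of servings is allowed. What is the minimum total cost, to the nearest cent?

$2.63

This is a tiny linear program; its minimum lies at a vertex of the feasible set. List the vertices and price them.
pasta only: max(464/11, 1899/84) = 42.18 servings → $16.87.
spinach only: max(464/114, 1899/636) = 4.07 servings → $3.26.
kale only: max(464/176, 1899/285) = 6.663 servings → $4.00.
pasta + spinach with both targets exact would need a negative amount; discard.
pasta + kale with both tight: 17.34 servings and 1.553 servings → $7.87.
spinach + kale with both tight: 2.542 servings and 0.9896 servings → $2.63.
The minimum over all feasible corners is $2.63.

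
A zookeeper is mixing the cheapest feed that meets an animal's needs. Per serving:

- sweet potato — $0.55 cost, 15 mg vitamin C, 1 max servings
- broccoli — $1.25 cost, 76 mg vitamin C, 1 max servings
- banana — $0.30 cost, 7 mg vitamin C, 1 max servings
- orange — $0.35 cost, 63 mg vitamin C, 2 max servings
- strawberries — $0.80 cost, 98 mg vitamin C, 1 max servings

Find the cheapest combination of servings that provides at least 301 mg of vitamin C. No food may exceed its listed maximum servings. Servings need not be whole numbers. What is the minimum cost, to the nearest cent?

$2.79

Cost per mg of vitamin C: orange $0.0056, strawberries $0.0082, broccoli $0.0164, sweet potato $0.0367, banana $0.0429.
Take 2 servings of orange: +126.0 mg vitamin C for $0.70 (total $0.70, still need 175.0 mg).
Take 1 serving of strawberries: +98.0 mg vitamin C for $0.80 (total $1.50, still need 77.0 mg).
Take 1 serving of broccoli: +76.0 mg vitamin C for $1.25 (total $2.75, still need 1.0 mg).
Take 0.06667 servings of sweet potato: +1.0 mg vitamin C for $0.04 (total $2.79, still need 0.0 mg).
Greedy by cheapest-per-mg is optimal for a single linear constraint, so the minimum cost is $2.79.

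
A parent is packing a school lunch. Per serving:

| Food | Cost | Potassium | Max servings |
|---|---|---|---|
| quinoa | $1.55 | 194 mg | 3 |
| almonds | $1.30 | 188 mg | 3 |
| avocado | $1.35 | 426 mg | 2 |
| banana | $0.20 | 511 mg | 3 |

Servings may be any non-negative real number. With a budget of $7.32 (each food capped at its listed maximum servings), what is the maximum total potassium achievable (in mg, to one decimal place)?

Potassium per dollar: banana 2555, avocado 315.6, almonds 144.6, quinoa 125.2.
Take 3 servings of banana: spends $0.60, +1533.0 mg potassium (running total 1533.0 mg).
Take 2 servings of avocado: spends $2.70, +852.0 mg potassium (running total 2385.0 mg).
Take 3 servings of almonds: spends $3.90, +564.0 mg potassium (running total 2949.0 mg).
Take 0.07742 servings of quinoa: spends $0.12, +15.0 mg potassium (running total 2964.0 mg).
Greedy by best ratio exhausts the cost allowance optimally: 2964.0 mg.

2964.0 mg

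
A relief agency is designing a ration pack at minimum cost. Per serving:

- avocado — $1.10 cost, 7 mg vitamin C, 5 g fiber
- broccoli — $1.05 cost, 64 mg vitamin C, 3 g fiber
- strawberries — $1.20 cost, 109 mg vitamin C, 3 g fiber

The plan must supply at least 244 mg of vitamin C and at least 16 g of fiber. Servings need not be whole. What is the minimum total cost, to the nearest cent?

For a min-cost LP with two ≥-constraints, a basic feasible solution has at most two positive variables.
avocado only: max(244/7, 16/5) = 34.86 servings → $38.34.
broccoli only: max(244/64, 16/3) = 5.333 servings → $5.60.
strawberries only: max(244/109, 16/3) = 5.333 servings → $6.40.
avocado + broccoli with both tight: 0.9766 servings and 3.706 servings → $4.97.
avocado + strawberries with both tight: 1.931 servings and 2.115 servings → $4.66.
broccoli + strawberries with both targets exact would need a negative amount; discard.
Cheapest feasible corner: $4.66.

$4.66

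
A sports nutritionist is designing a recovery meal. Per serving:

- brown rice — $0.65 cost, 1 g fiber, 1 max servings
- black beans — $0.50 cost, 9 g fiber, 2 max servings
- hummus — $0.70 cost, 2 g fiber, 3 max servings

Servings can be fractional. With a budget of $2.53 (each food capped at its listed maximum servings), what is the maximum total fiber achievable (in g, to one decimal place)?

22.4 g

Fiber per dollar: black beans 18, hummus 2.857, brown rice 1.538.
Take 2 servings of black beans: spends $1.00, +18.0 g fiber (running total 18.0 g).
Take 2.186 servings of hummus: spends $1.53, +4.4 g fiber (running total 22.4 g).
Greedy by best ratio exhausts the cost allowance optimally: 22.4 g.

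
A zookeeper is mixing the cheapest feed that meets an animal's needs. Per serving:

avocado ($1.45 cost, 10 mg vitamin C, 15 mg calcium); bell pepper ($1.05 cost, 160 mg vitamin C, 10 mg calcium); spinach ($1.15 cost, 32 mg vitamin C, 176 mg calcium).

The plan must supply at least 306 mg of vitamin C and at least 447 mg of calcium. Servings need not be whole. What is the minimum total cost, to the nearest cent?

$4.32

Check every corner: each single food scaled to meet both minima, and each pair solved so both constraints bind.
avocado only: max(306/10, 447/15) = 30.6 servings → $44.37.
bell pepper only: max(306/160, 447/10) = 44.7 servings → $46.94.
spinach only: max(306/32, 447/176) = 9.562 servings → $11.00.
avocado + bell pepper with both tight: 29.77 servings and 0.05217 servings → $43.21.
avocado + spinach with both targets exact would need a negative amount; discard.
bell pepper + spinach with both tight: 1.421 servings and 2.459 servings → $4.32.
Cheapest feasible corner: $4.32.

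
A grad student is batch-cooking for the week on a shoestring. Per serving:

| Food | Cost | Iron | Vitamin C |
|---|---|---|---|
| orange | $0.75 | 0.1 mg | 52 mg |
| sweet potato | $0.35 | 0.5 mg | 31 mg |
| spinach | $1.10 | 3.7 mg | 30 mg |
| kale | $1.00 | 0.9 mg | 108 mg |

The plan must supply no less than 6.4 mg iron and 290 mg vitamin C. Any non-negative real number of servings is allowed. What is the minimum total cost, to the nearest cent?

$3.63

Check every corner: each single food scaled to meet both minima, and each pair solved so both constraints bind.
orange only: max(6.4/0.1, 290/52) = 64 servings → $48.00.
sweet potato only: max(6.4/0.5, 290/31) = 12.8 servings → $4.48.
spinach only: max(6.4/3.7, 290/30) = 9.667 servings → $10.63.
kale only: max(6.4/0.9, 290/108) = 7.111 servings → $7.11.
orange + sweet potato: intersection lies outside the first quadrant.
orange + spinach with both tight: 4.652 servings and 1.604 servings → $5.25.
orange + kale with both targets exact would need a negative amount; discard.
sweet potato + spinach with both tight: 8.837 servings and 0.5356 servings → $3.68.
sweet potato + kale with both targets exact would need a negative amount; discard.
spinach + kale with both tight: 1.155 servings and 2.364 servings → $3.63.
Cheapest feasible corner: $3.63.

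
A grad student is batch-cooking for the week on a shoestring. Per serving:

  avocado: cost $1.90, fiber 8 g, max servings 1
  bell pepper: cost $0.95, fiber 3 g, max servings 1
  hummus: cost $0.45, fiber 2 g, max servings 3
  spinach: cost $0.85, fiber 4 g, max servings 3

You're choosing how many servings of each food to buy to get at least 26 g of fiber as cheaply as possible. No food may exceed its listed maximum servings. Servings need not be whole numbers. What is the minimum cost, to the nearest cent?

$5.80

Cost per g of fiber: spinach $0.2125, hummus $0.2250, avocado $0.2375, bell pepper $0.3167.
Take 3 servings of spinach: +12.0 g fiber for $2.55 (total $2.55, still need 14.0 g).
Take 3 servings of hummus: +6.0 g fiber for $1.35 (total $3.90, still need 8.0 g).
Take 1 serving of avocado: +8.0 g fiber for $1.90 (total $5.80, still need 0.0 g).
Greedy by cheapest-per-g is optimal for a single linear constraint, so the minimum cost is $5.80.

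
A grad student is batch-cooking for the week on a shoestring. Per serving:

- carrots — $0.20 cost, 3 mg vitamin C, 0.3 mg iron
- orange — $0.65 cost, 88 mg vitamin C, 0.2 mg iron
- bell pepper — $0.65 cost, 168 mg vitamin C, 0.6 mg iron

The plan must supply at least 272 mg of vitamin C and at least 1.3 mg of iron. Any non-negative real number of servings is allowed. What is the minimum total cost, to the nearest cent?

A basic optimal solution has at most two foods positive. Try each food alone and each pair with both targets met exactly.
carrots only: max(272/3, 1.3/0.3) = 90.67 servings → $18.13.
orange only: max(272/88, 1.3/0.2) = 6.5 servings → $4.22.
bell pepper only: max(272/168, 1.3/0.6) = 2.167 servings → $1.41.
carrots + orange with both tight: 2.326 servings and 3.012 servings → $2.42.
carrots + bell pepper with both tight: 1.136 servings and 1.599 servings → $1.27.
orange + bell pepper: intersection lies outside the first quadrant.
The minimum over all feasible corners is $1.27.

$1.27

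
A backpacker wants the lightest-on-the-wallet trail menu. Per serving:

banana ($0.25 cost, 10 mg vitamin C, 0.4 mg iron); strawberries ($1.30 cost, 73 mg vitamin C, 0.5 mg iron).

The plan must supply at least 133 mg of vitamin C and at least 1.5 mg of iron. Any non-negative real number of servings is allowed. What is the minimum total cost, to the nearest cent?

$2.50

With two linear requirements the optimum uses one or two foods; enumerate the corners.
banana only: max(133/10, 1.5/0.4) = 13.3 servings → $3.33.
strawberries only: max(133/73, 1.5/0.5) = 3 servings → $3.90.
banana + strawberries with both tight: 1.777 servings and 1.579 servings → $2.50.
So the least-cost plan costs $2.50.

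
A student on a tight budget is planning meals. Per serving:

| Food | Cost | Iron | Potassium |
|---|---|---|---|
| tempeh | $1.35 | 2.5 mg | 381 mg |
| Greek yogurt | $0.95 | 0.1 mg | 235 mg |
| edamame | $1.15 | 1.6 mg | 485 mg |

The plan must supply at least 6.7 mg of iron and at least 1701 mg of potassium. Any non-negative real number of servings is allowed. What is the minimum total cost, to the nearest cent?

With two linear requirements the optimum uses one or two foods; enumerate the corners.
tempeh only: max(6.7/2.5, 1701/381) = 4.465 servings → $6.03.
Greek yogurt only: max(6.7/0.1, 1701/235) = 67 servings → $63.65.
edamame only: max(6.7/1.6, 1701/485) = 4.188 servings → $4.82.
tempeh + Greek yogurt with both tight: 2.556 servings and 3.094 servings → $6.39.
tempeh + edamame with both tight: 0.8756 servings and 2.819 servings → $4.42.
Greek yogurt + edamame with both targets exact would need a negative amount; discard.
So the least-cost plan costs $4.42.

$4.42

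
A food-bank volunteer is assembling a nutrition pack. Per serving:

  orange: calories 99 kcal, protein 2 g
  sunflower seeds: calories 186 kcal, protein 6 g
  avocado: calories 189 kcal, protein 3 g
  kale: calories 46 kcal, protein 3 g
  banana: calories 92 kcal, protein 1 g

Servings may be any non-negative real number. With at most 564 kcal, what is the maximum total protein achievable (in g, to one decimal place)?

36.8 g

Protein per kcal: kale 0.06522, sunflower seeds 0.03226, orange 0.0202, avocado 0.01587, banana 0.01087.
With no serving limits, spend the whole calories allowance on kale: 564 kcal / 46 kcal × 3 g = 36.8 g.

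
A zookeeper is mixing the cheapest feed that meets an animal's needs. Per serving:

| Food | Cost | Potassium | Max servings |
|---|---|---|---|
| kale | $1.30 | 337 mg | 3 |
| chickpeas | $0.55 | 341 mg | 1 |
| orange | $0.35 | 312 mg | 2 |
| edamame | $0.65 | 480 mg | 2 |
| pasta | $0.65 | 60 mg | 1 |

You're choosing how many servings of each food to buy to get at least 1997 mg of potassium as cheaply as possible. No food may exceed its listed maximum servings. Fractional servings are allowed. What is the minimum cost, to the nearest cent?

Cost per mg of potassium: orange $0.0011, edamame $0.0014, chickpeas $0.0016, kale $0.0039, pasta $0.0108.
Take 2 servings of orange: +624.0 mg potassium for $0.70 (total $0.70, still need 1373.0 mg).
Take 2 servings of edamame: +960.0 mg potassium for $1.30 (total $2.00, still need 413.0 mg).
Take 1 serving of chickpeas: +341.0 mg potassium for $0.55 (total $2.55, still need 72.0 mg).
Take 0.2136 servings of kale: +72.0 mg potassium for $0.28 (total $2.83, still need 0.0 mg).
Filling from the cheapest source first is optimal under one linear minimum: $2.83.

$2.83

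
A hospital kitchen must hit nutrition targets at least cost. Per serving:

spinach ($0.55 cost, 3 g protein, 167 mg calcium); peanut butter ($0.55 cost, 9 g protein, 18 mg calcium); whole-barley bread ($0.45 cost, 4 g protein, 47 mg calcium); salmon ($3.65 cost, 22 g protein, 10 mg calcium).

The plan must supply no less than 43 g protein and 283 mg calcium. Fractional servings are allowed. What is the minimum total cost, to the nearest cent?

$3.08

The cheapest plan sits at a corner of the feasible region — with two constraints it uses at most two foods.
spinach only: max(43/3, 283/167) = 14.33 servings → $7.88.
peanut butter only: max(43/9, 283/18) = 15.72 servings → $8.65.
whole-barley bread only: max(43/4, 283/47) = 10.75 servings → $4.84.
salmon only: max(43/22, 283/10) = 28.3 servings → $103.30.
spinach + peanut butter with both tight: 1.224 servings and 4.37 servings → $3.08.
spinach + whole-barley bread: intersection lies outside the first quadrant.
spinach + salmon with both tight: 1.591 servings and 1.738 servings → $7.22.
peanut butter + whole-barley bread with both tight: 2.533 servings and 5.051 servings → $3.67.
peanut butter + salmon: intersection lies outside the first quadrant.
whole-barley bread + salmon with both tight: 5.831 servings and 0.8944 servings → $5.89.
So the least-cost plan costs $3.08.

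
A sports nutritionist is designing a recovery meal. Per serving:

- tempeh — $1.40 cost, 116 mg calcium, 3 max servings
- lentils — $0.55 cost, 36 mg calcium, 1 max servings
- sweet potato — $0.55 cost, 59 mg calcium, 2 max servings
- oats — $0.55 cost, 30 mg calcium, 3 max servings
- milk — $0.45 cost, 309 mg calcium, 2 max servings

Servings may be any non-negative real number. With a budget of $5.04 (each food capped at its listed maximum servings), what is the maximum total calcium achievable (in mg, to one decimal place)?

Calcium per dollar: milk 686.7, sweet potato 107.3, tempeh 82.86, lentils 65.45, oats 54.55.
Take 2 servings of milk: spends $0.90, +618.0 mg calcium (running total 618.0 mg).
Take 2 servings of sweet potato: spends $1.10, +118.0 mg calcium (running total 736.0 mg).
Take 2.171 servings of tempeh: spends $3.04, +251.9 mg calcium (running total 987.9 mg).
Filling greedily by calcium-per-dollar is optimal for one linear limit, giving 987.9 mg.

987.9 mg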